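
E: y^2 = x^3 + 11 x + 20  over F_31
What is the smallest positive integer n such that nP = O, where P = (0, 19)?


Compute successive multiples of P until we hit O:
  1P = (0, 19)
  2P = (5, 13)
  3P = (20, 5)
  4P = (18, 6)
  5P = (14, 29)
  6P = (27, 6)
  7P = (1, 1)
  8P = (13, 29)
  ... (continuing to 38P)
  38P = O

ord(P) = 38


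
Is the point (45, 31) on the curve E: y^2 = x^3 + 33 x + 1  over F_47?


Check whether y^2 = x^3 + 33 x + 1 (mod 47) for (x, y) = (45, 31).
LHS: y^2 = 31^2 mod 47 = 21
RHS: x^3 + 33 x + 1 = 45^3 + 33*45 + 1 mod 47 = 21
LHS = RHS

Yes, on the curve


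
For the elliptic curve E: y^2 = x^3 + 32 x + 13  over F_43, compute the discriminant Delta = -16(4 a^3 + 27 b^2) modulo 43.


4 a^3 + 27 b^2 = 4*32^3 + 27*13^2 = 131072 + 4563 = 135635
Delta = -16 * (135635) = -2170160
Delta mod 43 = 7

Delta = 7 (mod 43)


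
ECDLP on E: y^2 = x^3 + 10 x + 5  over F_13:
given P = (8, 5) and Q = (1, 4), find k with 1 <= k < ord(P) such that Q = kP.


Enumerate multiples of P until we hit Q = (1, 4):
  1P = (8, 5)
  2P = (1, 9)
  3P = (3, 7)
  4P = (11, 4)
  5P = (10, 0)
  6P = (11, 9)
  7P = (3, 6)
  8P = (1, 4)
Match found at i = 8.

k = 8


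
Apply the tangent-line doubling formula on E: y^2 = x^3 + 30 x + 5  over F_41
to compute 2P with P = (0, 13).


Doubling: s = (3 x1^2 + a) / (2 y1)
s = (3*0^2 + 30) / (2*13) mod 41 = 39
x3 = s^2 - 2 x1 mod 41 = 39^2 - 2*0 = 4
y3 = s (x1 - x3) - y1 mod 41 = 39 * (0 - 4) - 13 = 36

2P = (4, 36)


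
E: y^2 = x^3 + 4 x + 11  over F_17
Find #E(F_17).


For each x in F_17, count y with y^2 = x^3 + 4 x + 11 mod 17:
  x = 1: RHS = 16, y in [4, 13]  -> 2 point(s)
  x = 3: RHS = 16, y in [4, 13]  -> 2 point(s)
  x = 6: RHS = 13, y in [8, 9]  -> 2 point(s)
  x = 7: RHS = 8, y in [5, 12]  -> 2 point(s)
  x = 11: RHS = 9, y in [3, 14]  -> 2 point(s)
  x = 12: RHS = 2, y in [6, 11]  -> 2 point(s)
  x = 13: RHS = 16, y in [4, 13]  -> 2 point(s)
Affine points: 14. Add the point at infinity: total = 15.

#E(F_17) = 15


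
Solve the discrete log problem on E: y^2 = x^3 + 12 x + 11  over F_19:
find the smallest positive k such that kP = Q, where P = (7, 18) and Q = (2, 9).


Enumerate multiples of P until we hit Q = (2, 9):
  1P = (7, 18)
  2P = (3, 6)
  3P = (18, 6)
  4P = (1, 10)
  5P = (17, 13)
  6P = (0, 7)
  7P = (4, 3)
  8P = (14, 4)
  9P = (2, 10)
  10P = (8, 7)
  11P = (11, 7)
  12P = (5, 5)
  13P = (16, 9)
  14P = (16, 10)
  15P = (5, 14)
  16P = (11, 12)
  17P = (8, 12)
  18P = (2, 9)
Match found at i = 18.

k = 18


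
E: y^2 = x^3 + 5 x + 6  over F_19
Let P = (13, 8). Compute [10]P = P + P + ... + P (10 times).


k = 10 = 1010_2 (binary, LSB first: 0101)
Double-and-add from P = (13, 8):
  bit 0 = 0: acc unchanged = O
  bit 1 = 1: acc = O + (10, 12) = (10, 12)
  bit 2 = 0: acc unchanged = (10, 12)
  bit 3 = 1: acc = (10, 12) + (6, 10) = (8, 8)

10P = (8, 8)


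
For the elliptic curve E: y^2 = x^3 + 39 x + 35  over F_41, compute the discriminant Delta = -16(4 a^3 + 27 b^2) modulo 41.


4 a^3 + 27 b^2 = 4*39^3 + 27*35^2 = 237276 + 33075 = 270351
Delta = -16 * (270351) = -4325616
Delta mod 41 = 7

Delta = 7 (mod 41)


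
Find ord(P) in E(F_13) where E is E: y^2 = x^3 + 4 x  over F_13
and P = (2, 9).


Compute successive multiples of P until we hit O:
  1P = (2, 9)
  2P = (0, 0)
  3P = (2, 4)
  4P = O

ord(P) = 4


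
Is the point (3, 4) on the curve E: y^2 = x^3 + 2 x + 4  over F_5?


Check whether y^2 = x^3 + 2 x + 4 (mod 5) for (x, y) = (3, 4).
LHS: y^2 = 4^2 mod 5 = 1
RHS: x^3 + 2 x + 4 = 3^3 + 2*3 + 4 mod 5 = 2
LHS != RHS

No, not on the curve


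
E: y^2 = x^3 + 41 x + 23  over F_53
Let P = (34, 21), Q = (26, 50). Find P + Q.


P != Q, so use the chord formula.
s = (y2 - y1) / (x2 - x1) = (29) / (45) mod 53 = 3
x3 = s^2 - x1 - x2 mod 53 = 3^2 - 34 - 26 = 2
y3 = s (x1 - x3) - y1 mod 53 = 3 * (34 - 2) - 21 = 22

P + Q = (2, 22)


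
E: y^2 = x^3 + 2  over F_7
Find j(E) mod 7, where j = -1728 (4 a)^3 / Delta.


Delta = -16(4 a^3 + 27 b^2) mod 7 = 1
-1728 * (4 a)^3 = -1728 * (4*0)^3 mod 7 = 0
j = 0 * 1^(-1) mod 7 = 0

j = 0 (mod 7)


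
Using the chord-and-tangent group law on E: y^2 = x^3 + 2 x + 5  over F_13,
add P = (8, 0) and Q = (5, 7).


P != Q, so use the chord formula.
s = (y2 - y1) / (x2 - x1) = (7) / (10) mod 13 = 2
x3 = s^2 - x1 - x2 mod 13 = 2^2 - 8 - 5 = 4
y3 = s (x1 - x3) - y1 mod 13 = 2 * (8 - 4) - 0 = 8

P + Q = (4, 8)


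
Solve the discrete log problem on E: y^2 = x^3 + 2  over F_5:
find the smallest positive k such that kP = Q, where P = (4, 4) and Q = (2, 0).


Enumerate multiples of P until we hit Q = (2, 0):
  1P = (4, 4)
  2P = (3, 2)
  3P = (2, 0)
Match found at i = 3.

k = 3


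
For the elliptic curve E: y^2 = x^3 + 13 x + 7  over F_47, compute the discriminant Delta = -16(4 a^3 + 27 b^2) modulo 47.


4 a^3 + 27 b^2 = 4*13^3 + 27*7^2 = 8788 + 1323 = 10111
Delta = -16 * (10111) = -161776
Delta mod 47 = 45

Delta = 45 (mod 47)


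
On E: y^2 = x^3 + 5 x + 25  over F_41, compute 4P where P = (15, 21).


k = 4 = 100_2 (binary, LSB first: 001)
Double-and-add from P = (15, 21):
  bit 0 = 0: acc unchanged = O
  bit 1 = 0: acc unchanged = O
  bit 2 = 1: acc = O + (13, 14) = (13, 14)

4P = (13, 14)


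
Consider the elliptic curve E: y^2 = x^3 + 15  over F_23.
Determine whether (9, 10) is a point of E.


Check whether y^2 = x^3 + 0 x + 15 (mod 23) for (x, y) = (9, 10).
LHS: y^2 = 10^2 mod 23 = 8
RHS: x^3 + 0 x + 15 = 9^3 + 0*9 + 15 mod 23 = 8
LHS = RHS

Yes, on the curve


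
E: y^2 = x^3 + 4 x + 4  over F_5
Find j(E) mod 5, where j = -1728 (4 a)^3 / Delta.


Delta = -16(4 a^3 + 27 b^2) mod 5 = 2
-1728 * (4 a)^3 = -1728 * (4*4)^3 mod 5 = 2
j = 2 * 2^(-1) mod 5 = 1

j = 1 (mod 5)


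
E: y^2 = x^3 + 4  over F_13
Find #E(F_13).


For each x in F_13, count y with y^2 = x^3 + 0 x + 4 mod 13:
  x = 0: RHS = 4, y in [2, 11]  -> 2 point(s)
  x = 2: RHS = 12, y in [5, 8]  -> 2 point(s)
  x = 4: RHS = 3, y in [4, 9]  -> 2 point(s)
  x = 5: RHS = 12, y in [5, 8]  -> 2 point(s)
  x = 6: RHS = 12, y in [5, 8]  -> 2 point(s)
  x = 7: RHS = 9, y in [3, 10]  -> 2 point(s)
  x = 8: RHS = 9, y in [3, 10]  -> 2 point(s)
  x = 10: RHS = 3, y in [4, 9]  -> 2 point(s)
  x = 11: RHS = 9, y in [3, 10]  -> 2 point(s)
  x = 12: RHS = 3, y in [4, 9]  -> 2 point(s)
Affine points: 20. Add the point at infinity: total = 21.

#E(F_13) = 21


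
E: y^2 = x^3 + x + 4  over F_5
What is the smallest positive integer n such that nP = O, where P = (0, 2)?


Compute successive multiples of P until we hit O:
  1P = (0, 2)
  2P = (1, 4)
  3P = (3, 2)
  4P = (2, 3)
  5P = (2, 2)
  6P = (3, 3)
  7P = (1, 1)
  8P = (0, 3)
  ... (continuing to 9P)
  9P = O

ord(P) = 9


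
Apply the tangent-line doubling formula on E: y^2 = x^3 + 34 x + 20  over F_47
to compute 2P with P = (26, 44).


Doubling: s = (3 x1^2 + a) / (2 y1)
s = (3*26^2 + 34) / (2*44) mod 47 = 1
x3 = s^2 - 2 x1 mod 47 = 1^2 - 2*26 = 43
y3 = s (x1 - x3) - y1 mod 47 = 1 * (26 - 43) - 44 = 33

2P = (43, 33)


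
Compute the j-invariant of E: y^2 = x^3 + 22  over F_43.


Delta = -16(4 a^3 + 27 b^2) mod 43 = 21
-1728 * (4 a)^3 = -1728 * (4*0)^3 mod 43 = 0
j = 0 * 21^(-1) mod 43 = 0

j = 0 (mod 43)


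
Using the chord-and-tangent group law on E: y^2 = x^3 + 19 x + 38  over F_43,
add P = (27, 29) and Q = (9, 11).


P != Q, so use the chord formula.
s = (y2 - y1) / (x2 - x1) = (25) / (25) mod 43 = 1
x3 = s^2 - x1 - x2 mod 43 = 1^2 - 27 - 9 = 8
y3 = s (x1 - x3) - y1 mod 43 = 1 * (27 - 8) - 29 = 33

P + Q = (8, 33)


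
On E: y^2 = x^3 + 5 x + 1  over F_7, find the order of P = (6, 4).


Compute successive multiples of P until we hit O:
  1P = (6, 4)
  2P = (3, 6)
  3P = (0, 6)
  4P = (5, 5)
  5P = (4, 1)
  6P = (1, 0)
  7P = (4, 6)
  8P = (5, 2)
  ... (continuing to 12P)
  12P = O

ord(P) = 12


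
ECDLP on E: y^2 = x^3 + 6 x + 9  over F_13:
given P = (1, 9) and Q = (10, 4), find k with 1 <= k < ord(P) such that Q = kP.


Enumerate multiples of P until we hit Q = (10, 4):
  1P = (1, 9)
  2P = (8, 7)
  3P = (7, 2)
  4P = (6, 12)
  5P = (10, 9)
  6P = (2, 4)
  7P = (9, 5)
  8P = (0, 10)
  9P = (0, 3)
  10P = (9, 8)
  11P = (2, 9)
  12P = (10, 4)
Match found at i = 12.

k = 12


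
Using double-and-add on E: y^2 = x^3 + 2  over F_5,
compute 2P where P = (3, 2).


k = 2 = 10_2 (binary, LSB first: 01)
Double-and-add from P = (3, 2):
  bit 0 = 0: acc unchanged = O
  bit 1 = 1: acc = O + (3, 3) = (3, 3)

2P = (3, 3)


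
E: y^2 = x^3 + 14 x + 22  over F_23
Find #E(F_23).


For each x in F_23, count y with y^2 = x^3 + 14 x + 22 mod 23:
  x = 2: RHS = 12, y in [9, 14]  -> 2 point(s)
  x = 4: RHS = 4, y in [2, 21]  -> 2 point(s)
  x = 6: RHS = 0, y in [0]  -> 1 point(s)
  x = 7: RHS = 3, y in [7, 16]  -> 2 point(s)
  x = 8: RHS = 2, y in [5, 18]  -> 2 point(s)
  x = 9: RHS = 3, y in [7, 16]  -> 2 point(s)
  x = 10: RHS = 12, y in [9, 14]  -> 2 point(s)
  x = 11: RHS = 12, y in [9, 14]  -> 2 point(s)
  x = 12: RHS = 9, y in [3, 20]  -> 2 point(s)
  x = 13: RHS = 9, y in [3, 20]  -> 2 point(s)
  x = 14: RHS = 18, y in [8, 15]  -> 2 point(s)
  x = 16: RHS = 18, y in [8, 15]  -> 2 point(s)
  x = 21: RHS = 9, y in [3, 20]  -> 2 point(s)
Affine points: 25. Add the point at infinity: total = 26.

#E(F_23) = 26


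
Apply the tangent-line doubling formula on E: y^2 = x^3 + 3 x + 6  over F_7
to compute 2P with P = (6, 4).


Doubling: s = (3 x1^2 + a) / (2 y1)
s = (3*6^2 + 3) / (2*4) mod 7 = 6
x3 = s^2 - 2 x1 mod 7 = 6^2 - 2*6 = 3
y3 = s (x1 - x3) - y1 mod 7 = 6 * (6 - 3) - 4 = 0

2P = (3, 0)


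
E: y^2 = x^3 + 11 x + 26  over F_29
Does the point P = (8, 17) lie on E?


Check whether y^2 = x^3 + 11 x + 26 (mod 29) for (x, y) = (8, 17).
LHS: y^2 = 17^2 mod 29 = 28
RHS: x^3 + 11 x + 26 = 8^3 + 11*8 + 26 mod 29 = 17
LHS != RHS

No, not on the curve


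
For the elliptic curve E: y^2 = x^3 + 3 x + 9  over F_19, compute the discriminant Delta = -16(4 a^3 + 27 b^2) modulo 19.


4 a^3 + 27 b^2 = 4*3^3 + 27*9^2 = 108 + 2187 = 2295
Delta = -16 * (2295) = -36720
Delta mod 19 = 7

Delta = 7 (mod 19)


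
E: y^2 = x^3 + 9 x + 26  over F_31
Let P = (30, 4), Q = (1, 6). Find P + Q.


P != Q, so use the chord formula.
s = (y2 - y1) / (x2 - x1) = (2) / (2) mod 31 = 1
x3 = s^2 - x1 - x2 mod 31 = 1^2 - 30 - 1 = 1
y3 = s (x1 - x3) - y1 mod 31 = 1 * (30 - 1) - 4 = 25

P + Q = (1, 25)


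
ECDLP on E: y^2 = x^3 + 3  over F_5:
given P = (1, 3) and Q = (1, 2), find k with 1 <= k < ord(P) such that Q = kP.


Enumerate multiples of P until we hit Q = (1, 2):
  1P = (1, 3)
  2P = (2, 4)
  3P = (3, 0)
  4P = (2, 1)
  5P = (1, 2)
Match found at i = 5.

k = 5


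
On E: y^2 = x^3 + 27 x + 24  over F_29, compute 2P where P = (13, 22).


Doubling: s = (3 x1^2 + a) / (2 y1)
s = (3*13^2 + 27) / (2*22) mod 29 = 24
x3 = s^2 - 2 x1 mod 29 = 24^2 - 2*13 = 28
y3 = s (x1 - x3) - y1 mod 29 = 24 * (13 - 28) - 22 = 24

2P = (28, 24)


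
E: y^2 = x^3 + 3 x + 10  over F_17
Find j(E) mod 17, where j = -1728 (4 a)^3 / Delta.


Delta = -16(4 a^3 + 27 b^2) mod 17 = 3
-1728 * (4 a)^3 = -1728 * (4*3)^3 mod 17 = 15
j = 15 * 3^(-1) mod 17 = 5

j = 5 (mod 17)


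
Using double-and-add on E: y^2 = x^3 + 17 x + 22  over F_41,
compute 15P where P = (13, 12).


k = 15 = 1111_2 (binary, LSB first: 1111)
Double-and-add from P = (13, 12):
  bit 0 = 1: acc = O + (13, 12) = (13, 12)
  bit 1 = 1: acc = (13, 12) + (35, 27) = (11, 8)
  bit 2 = 1: acc = (11, 8) + (21, 13) = (40, 39)
  bit 3 = 1: acc = (40, 39) + (30, 12) = (32, 40)

15P = (32, 40)


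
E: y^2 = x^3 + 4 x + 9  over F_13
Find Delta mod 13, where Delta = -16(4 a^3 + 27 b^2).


4 a^3 + 27 b^2 = 4*4^3 + 27*9^2 = 256 + 2187 = 2443
Delta = -16 * (2443) = -39088
Delta mod 13 = 3

Delta = 3 (mod 13)


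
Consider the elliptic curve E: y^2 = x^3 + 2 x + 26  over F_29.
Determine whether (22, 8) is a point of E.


Check whether y^2 = x^3 + 2 x + 26 (mod 29) for (x, y) = (22, 8).
LHS: y^2 = 8^2 mod 29 = 6
RHS: x^3 + 2 x + 26 = 22^3 + 2*22 + 26 mod 29 = 17
LHS != RHS

No, not on the curve


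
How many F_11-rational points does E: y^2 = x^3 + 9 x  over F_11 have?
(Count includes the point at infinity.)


For each x in F_11, count y with y^2 = x^3 + 9 x + 0 mod 11:
  x = 0: RHS = 0, y in [0]  -> 1 point(s)
  x = 2: RHS = 4, y in [2, 9]  -> 2 point(s)
  x = 4: RHS = 1, y in [1, 10]  -> 2 point(s)
  x = 5: RHS = 5, y in [4, 7]  -> 2 point(s)
  x = 8: RHS = 1, y in [1, 10]  -> 2 point(s)
  x = 10: RHS = 1, y in [1, 10]  -> 2 point(s)
Affine points: 11. Add the point at infinity: total = 12.

#E(F_11) = 12


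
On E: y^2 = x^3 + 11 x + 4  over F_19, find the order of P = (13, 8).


Compute successive multiples of P until we hit O:
  1P = (13, 8)
  2P = (0, 2)
  3P = (7, 5)
  4P = (4, 6)
  5P = (18, 12)
  6P = (16, 1)
  7P = (6, 1)
  8P = (1, 4)
  ... (continuing to 19P)
  19P = O

ord(P) = 19


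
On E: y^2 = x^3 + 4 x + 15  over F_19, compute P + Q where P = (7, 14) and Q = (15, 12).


P != Q, so use the chord formula.
s = (y2 - y1) / (x2 - x1) = (17) / (8) mod 19 = 14
x3 = s^2 - x1 - x2 mod 19 = 14^2 - 7 - 15 = 3
y3 = s (x1 - x3) - y1 mod 19 = 14 * (7 - 3) - 14 = 4

P + Q = (3, 4)


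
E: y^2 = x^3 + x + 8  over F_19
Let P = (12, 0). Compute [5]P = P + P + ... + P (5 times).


k = 5 = 101_2 (binary, LSB first: 101)
Double-and-add from P = (12, 0):
  bit 0 = 1: acc = O + (12, 0) = (12, 0)
  bit 1 = 0: acc unchanged = (12, 0)
  bit 2 = 1: acc = (12, 0) + O = (12, 0)

5P = (12, 0)


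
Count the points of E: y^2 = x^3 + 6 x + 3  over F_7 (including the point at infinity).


For each x in F_7, count y with y^2 = x^3 + 6 x + 3 mod 7:
  x = 2: RHS = 2, y in [3, 4]  -> 2 point(s)
  x = 4: RHS = 0, y in [0]  -> 1 point(s)
  x = 5: RHS = 4, y in [2, 5]  -> 2 point(s)
Affine points: 5. Add the point at infinity: total = 6.

#E(F_7) = 6


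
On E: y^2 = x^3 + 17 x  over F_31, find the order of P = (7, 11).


Compute successive multiples of P until we hit O:
  1P = (7, 11)
  2P = (18, 0)
  3P = (7, 20)
  4P = O

ord(P) = 4


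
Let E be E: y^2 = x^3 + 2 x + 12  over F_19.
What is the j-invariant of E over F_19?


Delta = -16(4 a^3 + 27 b^2) mod 19 = 18
-1728 * (4 a)^3 = -1728 * (4*2)^3 mod 19 = 18
j = 18 * 18^(-1) mod 19 = 1

j = 1 (mod 19)


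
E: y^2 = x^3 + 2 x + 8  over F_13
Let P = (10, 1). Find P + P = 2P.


Doubling: s = (3 x1^2 + a) / (2 y1)
s = (3*10^2 + 2) / (2*1) mod 13 = 8
x3 = s^2 - 2 x1 mod 13 = 8^2 - 2*10 = 5
y3 = s (x1 - x3) - y1 mod 13 = 8 * (10 - 5) - 1 = 0

2P = (5, 0)


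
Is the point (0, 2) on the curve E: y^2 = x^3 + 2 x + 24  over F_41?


Check whether y^2 = x^3 + 2 x + 24 (mod 41) for (x, y) = (0, 2).
LHS: y^2 = 2^2 mod 41 = 4
RHS: x^3 + 2 x + 24 = 0^3 + 2*0 + 24 mod 41 = 24
LHS != RHS

No, not on the curve


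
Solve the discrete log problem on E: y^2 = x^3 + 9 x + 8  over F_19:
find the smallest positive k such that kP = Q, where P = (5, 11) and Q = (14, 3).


Enumerate multiples of P until we hit Q = (14, 3):
  1P = (5, 11)
  2P = (14, 3)
Match found at i = 2.

k = 2


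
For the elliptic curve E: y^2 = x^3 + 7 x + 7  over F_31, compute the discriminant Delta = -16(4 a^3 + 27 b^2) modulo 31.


4 a^3 + 27 b^2 = 4*7^3 + 27*7^2 = 1372 + 1323 = 2695
Delta = -16 * (2695) = -43120
Delta mod 31 = 1

Delta = 1 (mod 31)


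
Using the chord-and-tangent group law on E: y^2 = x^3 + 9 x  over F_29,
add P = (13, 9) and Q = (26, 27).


P != Q, so use the chord formula.
s = (y2 - y1) / (x2 - x1) = (18) / (13) mod 29 = 17
x3 = s^2 - x1 - x2 mod 29 = 17^2 - 13 - 26 = 18
y3 = s (x1 - x3) - y1 mod 29 = 17 * (13 - 18) - 9 = 22

P + Q = (18, 22)


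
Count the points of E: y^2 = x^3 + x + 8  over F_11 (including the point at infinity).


For each x in F_11, count y with y^2 = x^3 + 1 x + 8 mod 11:
  x = 3: RHS = 5, y in [4, 7]  -> 2 point(s)
  x = 8: RHS = 0, y in [0]  -> 1 point(s)
  x = 9: RHS = 9, y in [3, 8]  -> 2 point(s)
Affine points: 5. Add the point at infinity: total = 6.

#E(F_11) = 6


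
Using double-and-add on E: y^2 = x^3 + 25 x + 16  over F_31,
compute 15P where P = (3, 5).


k = 15 = 1111_2 (binary, LSB first: 1111)
Double-and-add from P = (3, 5):
  bit 0 = 1: acc = O + (3, 5) = (3, 5)
  bit 1 = 1: acc = (3, 5) + (26, 18) = (9, 28)
  bit 2 = 1: acc = (9, 28) + (7, 21) = (4, 5)
  bit 3 = 1: acc = (4, 5) + (24, 26) = (11, 14)

15P = (11, 14)


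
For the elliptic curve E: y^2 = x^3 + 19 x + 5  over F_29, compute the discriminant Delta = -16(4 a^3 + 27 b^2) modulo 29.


4 a^3 + 27 b^2 = 4*19^3 + 27*5^2 = 27436 + 675 = 28111
Delta = -16 * (28111) = -449776
Delta mod 29 = 14

Delta = 14 (mod 29)


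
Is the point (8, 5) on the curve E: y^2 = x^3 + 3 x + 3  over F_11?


Check whether y^2 = x^3 + 3 x + 3 (mod 11) for (x, y) = (8, 5).
LHS: y^2 = 5^2 mod 11 = 3
RHS: x^3 + 3 x + 3 = 8^3 + 3*8 + 3 mod 11 = 0
LHS != RHS

No, not on the curve


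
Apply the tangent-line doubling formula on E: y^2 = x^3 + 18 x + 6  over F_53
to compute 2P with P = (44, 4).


Doubling: s = (3 x1^2 + a) / (2 y1)
s = (3*44^2 + 18) / (2*4) mod 53 = 26
x3 = s^2 - 2 x1 mod 53 = 26^2 - 2*44 = 5
y3 = s (x1 - x3) - y1 mod 53 = 26 * (44 - 5) - 4 = 3

2P = (5, 3)


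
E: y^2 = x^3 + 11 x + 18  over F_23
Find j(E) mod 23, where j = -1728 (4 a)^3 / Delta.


Delta = -16(4 a^3 + 27 b^2) mod 23 = 18
-1728 * (4 a)^3 = -1728 * (4*11)^3 mod 23 = 1
j = 1 * 18^(-1) mod 23 = 9

j = 9 (mod 23)


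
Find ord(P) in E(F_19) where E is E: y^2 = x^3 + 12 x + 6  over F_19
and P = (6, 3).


Compute successive multiples of P until we hit O:
  1P = (6, 3)
  2P = (8, 14)
  3P = (2, 0)
  4P = (8, 5)
  5P = (6, 16)
  6P = O

ord(P) = 6


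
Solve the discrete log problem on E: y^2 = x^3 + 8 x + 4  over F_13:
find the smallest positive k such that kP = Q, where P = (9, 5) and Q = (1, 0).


Enumerate multiples of P until we hit Q = (1, 0):
  1P = (9, 5)
  2P = (4, 10)
  3P = (1, 0)
Match found at i = 3.

k = 3


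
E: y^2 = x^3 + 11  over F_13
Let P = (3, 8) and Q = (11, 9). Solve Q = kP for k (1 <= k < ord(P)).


Enumerate multiples of P until we hit Q = (11, 9):
  1P = (3, 8)
  2P = (10, 7)
  3P = (4, 7)
  4P = (7, 9)
  5P = (12, 6)
  6P = (8, 9)
  7P = (1, 8)
  8P = (9, 5)
  9P = (11, 9)
Match found at i = 9.

k = 9


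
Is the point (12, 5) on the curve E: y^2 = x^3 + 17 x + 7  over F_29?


Check whether y^2 = x^3 + 17 x + 7 (mod 29) for (x, y) = (12, 5).
LHS: y^2 = 5^2 mod 29 = 25
RHS: x^3 + 17 x + 7 = 12^3 + 17*12 + 7 mod 29 = 25
LHS = RHS

Yes, on the curve


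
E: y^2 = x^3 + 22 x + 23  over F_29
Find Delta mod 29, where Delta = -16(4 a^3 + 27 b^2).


4 a^3 + 27 b^2 = 4*22^3 + 27*23^2 = 42592 + 14283 = 56875
Delta = -16 * (56875) = -910000
Delta mod 29 = 20

Delta = 20 (mod 29)


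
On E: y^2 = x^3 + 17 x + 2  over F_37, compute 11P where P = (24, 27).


k = 11 = 1011_2 (binary, LSB first: 1101)
Double-and-add from P = (24, 27):
  bit 0 = 1: acc = O + (24, 27) = (24, 27)
  bit 1 = 1: acc = (24, 27) + (5, 8) = (9, 25)
  bit 2 = 0: acc unchanged = (9, 25)
  bit 3 = 1: acc = (9, 25) + (10, 32) = (30, 13)

11P = (30, 13)


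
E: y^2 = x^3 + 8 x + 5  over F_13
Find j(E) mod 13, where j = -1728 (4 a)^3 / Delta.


Delta = -16(4 a^3 + 27 b^2) mod 13 = 8
-1728 * (4 a)^3 = -1728 * (4*8)^3 mod 13 = 8
j = 8 * 8^(-1) mod 13 = 1

j = 1 (mod 13)


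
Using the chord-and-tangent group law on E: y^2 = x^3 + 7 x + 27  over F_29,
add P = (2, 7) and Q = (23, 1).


P != Q, so use the chord formula.
s = (y2 - y1) / (x2 - x1) = (23) / (21) mod 29 = 8
x3 = s^2 - x1 - x2 mod 29 = 8^2 - 2 - 23 = 10
y3 = s (x1 - x3) - y1 mod 29 = 8 * (2 - 10) - 7 = 16

P + Q = (10, 16)


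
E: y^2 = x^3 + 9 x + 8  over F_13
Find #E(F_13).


For each x in F_13, count y with y^2 = x^3 + 9 x + 8 mod 13:
  x = 3: RHS = 10, y in [6, 7]  -> 2 point(s)
  x = 4: RHS = 4, y in [2, 11]  -> 2 point(s)
  x = 5: RHS = 9, y in [3, 10]  -> 2 point(s)
  x = 9: RHS = 12, y in [5, 8]  -> 2 point(s)
Affine points: 8. Add the point at infinity: total = 9.

#E(F_13) = 9


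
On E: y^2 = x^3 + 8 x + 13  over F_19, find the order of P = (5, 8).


Compute successive multiples of P until we hit O:
  1P = (5, 8)
  2P = (6, 7)
  3P = (9, 15)
  4P = (14, 0)
  5P = (9, 4)
  6P = (6, 12)
  7P = (5, 11)
  8P = O

ord(P) = 8


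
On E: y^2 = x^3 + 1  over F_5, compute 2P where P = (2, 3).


Doubling: s = (3 x1^2 + a) / (2 y1)
s = (3*2^2 + 0) / (2*3) mod 5 = 2
x3 = s^2 - 2 x1 mod 5 = 2^2 - 2*2 = 0
y3 = s (x1 - x3) - y1 mod 5 = 2 * (2 - 0) - 3 = 1

2P = (0, 1)


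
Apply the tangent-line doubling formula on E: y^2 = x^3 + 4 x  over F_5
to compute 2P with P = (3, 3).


Doubling: s = (3 x1^2 + a) / (2 y1)
s = (3*3^2 + 4) / (2*3) mod 5 = 1
x3 = s^2 - 2 x1 mod 5 = 1^2 - 2*3 = 0
y3 = s (x1 - x3) - y1 mod 5 = 1 * (3 - 0) - 3 = 0

2P = (0, 0)


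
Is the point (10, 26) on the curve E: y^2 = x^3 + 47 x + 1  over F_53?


Check whether y^2 = x^3 + 47 x + 1 (mod 53) for (x, y) = (10, 26).
LHS: y^2 = 26^2 mod 53 = 40
RHS: x^3 + 47 x + 1 = 10^3 + 47*10 + 1 mod 53 = 40
LHS = RHS

Yes, on the curve


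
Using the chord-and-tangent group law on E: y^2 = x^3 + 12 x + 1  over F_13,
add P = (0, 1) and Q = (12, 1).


P != Q, so use the chord formula.
s = (y2 - y1) / (x2 - x1) = (0) / (12) mod 13 = 0
x3 = s^2 - x1 - x2 mod 13 = 0^2 - 0 - 12 = 1
y3 = s (x1 - x3) - y1 mod 13 = 0 * (0 - 1) - 1 = 12

P + Q = (1, 12)


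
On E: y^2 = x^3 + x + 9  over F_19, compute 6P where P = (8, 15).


k = 6 = 110_2 (binary, LSB first: 011)
Double-and-add from P = (8, 15):
  bit 0 = 0: acc unchanged = O
  bit 1 = 1: acc = O + (7, 6) = (7, 6)
  bit 2 = 1: acc = (7, 6) + (3, 18) = (18, 8)

6P = (18, 8)


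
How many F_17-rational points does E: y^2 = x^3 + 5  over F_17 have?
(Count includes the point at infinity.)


For each x in F_17, count y with y^2 = x^3 + 0 x + 5 mod 17:
  x = 2: RHS = 13, y in [8, 9]  -> 2 point(s)
  x = 3: RHS = 15, y in [7, 10]  -> 2 point(s)
  x = 4: RHS = 1, y in [1, 16]  -> 2 point(s)
  x = 6: RHS = 0, y in [0]  -> 1 point(s)
  x = 7: RHS = 8, y in [5, 12]  -> 2 point(s)
  x = 10: RHS = 2, y in [6, 11]  -> 2 point(s)
  x = 12: RHS = 16, y in [4, 13]  -> 2 point(s)
  x = 13: RHS = 9, y in [3, 14]  -> 2 point(s)
  x = 16: RHS = 4, y in [2, 15]  -> 2 point(s)
Affine points: 17. Add the point at infinity: total = 18.

#E(F_17) = 18


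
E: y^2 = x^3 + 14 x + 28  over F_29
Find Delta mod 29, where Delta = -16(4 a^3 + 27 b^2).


4 a^3 + 27 b^2 = 4*14^3 + 27*28^2 = 10976 + 21168 = 32144
Delta = -16 * (32144) = -514304
Delta mod 29 = 11

Delta = 11 (mod 29)


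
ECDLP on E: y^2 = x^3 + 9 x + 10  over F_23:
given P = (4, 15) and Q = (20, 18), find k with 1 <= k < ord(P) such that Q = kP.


Enumerate multiples of P until we hit Q = (20, 18):
  1P = (4, 15)
  2P = (17, 4)
  3P = (20, 18)
Match found at i = 3.

k = 3


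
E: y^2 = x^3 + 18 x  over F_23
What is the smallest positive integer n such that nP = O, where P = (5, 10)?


Compute successive multiples of P until we hit O:
  1P = (5, 10)
  2P = (8, 14)
  3P = (22, 21)
  4P = (0, 0)
  5P = (22, 2)
  6P = (8, 9)
  7P = (5, 13)
  8P = O

ord(P) = 8


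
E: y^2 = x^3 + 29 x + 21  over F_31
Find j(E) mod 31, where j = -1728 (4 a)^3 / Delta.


Delta = -16(4 a^3 + 27 b^2) mod 31 = 30
-1728 * (4 a)^3 = -1728 * (4*29)^3 mod 31 = 27
j = 27 * 30^(-1) mod 31 = 4

j = 4 (mod 31)


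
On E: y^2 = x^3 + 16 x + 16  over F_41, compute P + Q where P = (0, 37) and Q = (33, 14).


P != Q, so use the chord formula.
s = (y2 - y1) / (x2 - x1) = (18) / (33) mod 41 = 8
x3 = s^2 - x1 - x2 mod 41 = 8^2 - 0 - 33 = 31
y3 = s (x1 - x3) - y1 mod 41 = 8 * (0 - 31) - 37 = 2

P + Q = (31, 2)


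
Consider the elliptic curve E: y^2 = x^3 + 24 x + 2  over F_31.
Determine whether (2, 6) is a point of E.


Check whether y^2 = x^3 + 24 x + 2 (mod 31) for (x, y) = (2, 6).
LHS: y^2 = 6^2 mod 31 = 5
RHS: x^3 + 24 x + 2 = 2^3 + 24*2 + 2 mod 31 = 27
LHS != RHS

No, not on the curve


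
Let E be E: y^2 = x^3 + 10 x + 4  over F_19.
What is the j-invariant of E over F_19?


Delta = -16(4 a^3 + 27 b^2) mod 19 = 15
-1728 * (4 a)^3 = -1728 * (4*10)^3 mod 19 = 8
j = 8 * 15^(-1) mod 19 = 17

j = 17 (mod 19)


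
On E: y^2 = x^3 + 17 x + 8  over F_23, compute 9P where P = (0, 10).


k = 9 = 1001_2 (binary, LSB first: 1001)
Double-and-add from P = (0, 10):
  bit 0 = 1: acc = O + (0, 10) = (0, 10)
  bit 1 = 0: acc unchanged = (0, 10)
  bit 2 = 0: acc unchanged = (0, 10)
  bit 3 = 1: acc = (0, 10) + (16, 11) = (15, 2)

9P = (15, 2)


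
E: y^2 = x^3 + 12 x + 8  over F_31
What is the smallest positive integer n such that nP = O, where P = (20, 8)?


Compute successive multiples of P until we hit O:
  1P = (20, 8)
  2P = (27, 12)
  3P = (9, 16)
  4P = (22, 16)
  5P = (5, 21)
  6P = (0, 16)
  7P = (0, 15)
  8P = (5, 10)
  ... (continuing to 13P)
  13P = O

ord(P) = 13


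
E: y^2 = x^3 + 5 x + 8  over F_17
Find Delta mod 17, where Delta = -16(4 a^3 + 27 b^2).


4 a^3 + 27 b^2 = 4*5^3 + 27*8^2 = 500 + 1728 = 2228
Delta = -16 * (2228) = -35648
Delta mod 17 = 1

Delta = 1 (mod 17)


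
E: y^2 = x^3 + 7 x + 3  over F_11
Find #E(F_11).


For each x in F_11, count y with y^2 = x^3 + 7 x + 3 mod 11:
  x = 0: RHS = 3, y in [5, 6]  -> 2 point(s)
  x = 1: RHS = 0, y in [0]  -> 1 point(s)
  x = 2: RHS = 3, y in [5, 6]  -> 2 point(s)
  x = 5: RHS = 9, y in [3, 8]  -> 2 point(s)
  x = 9: RHS = 3, y in [5, 6]  -> 2 point(s)
Affine points: 9. Add the point at infinity: total = 10.

#E(F_11) = 10


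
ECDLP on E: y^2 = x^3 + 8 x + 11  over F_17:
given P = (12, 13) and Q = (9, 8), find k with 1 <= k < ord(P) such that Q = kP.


Enumerate multiples of P until we hit Q = (9, 8):
  1P = (12, 13)
  2P = (9, 9)
  3P = (11, 11)
  4P = (15, 15)
  5P = (15, 2)
  6P = (11, 6)
  7P = (9, 8)
Match found at i = 7.

k = 7


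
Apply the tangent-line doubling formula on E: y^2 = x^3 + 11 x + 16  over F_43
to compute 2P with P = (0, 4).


Doubling: s = (3 x1^2 + a) / (2 y1)
s = (3*0^2 + 11) / (2*4) mod 43 = 39
x3 = s^2 - 2 x1 mod 43 = 39^2 - 2*0 = 16
y3 = s (x1 - x3) - y1 mod 43 = 39 * (0 - 16) - 4 = 17

2P = (16, 17)


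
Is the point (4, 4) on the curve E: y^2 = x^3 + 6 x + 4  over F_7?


Check whether y^2 = x^3 + 6 x + 4 (mod 7) for (x, y) = (4, 4).
LHS: y^2 = 4^2 mod 7 = 2
RHS: x^3 + 6 x + 4 = 4^3 + 6*4 + 4 mod 7 = 1
LHS != RHS

No, not on the curve


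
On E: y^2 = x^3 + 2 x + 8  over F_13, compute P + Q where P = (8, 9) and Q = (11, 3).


P != Q, so use the chord formula.
s = (y2 - y1) / (x2 - x1) = (7) / (3) mod 13 = 11
x3 = s^2 - x1 - x2 mod 13 = 11^2 - 8 - 11 = 11
y3 = s (x1 - x3) - y1 mod 13 = 11 * (8 - 11) - 9 = 10

P + Q = (11, 10)


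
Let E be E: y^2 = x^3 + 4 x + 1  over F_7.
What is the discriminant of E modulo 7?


4 a^3 + 27 b^2 = 4*4^3 + 27*1^2 = 256 + 27 = 283
Delta = -16 * (283) = -4528
Delta mod 7 = 1

Delta = 1 (mod 7)


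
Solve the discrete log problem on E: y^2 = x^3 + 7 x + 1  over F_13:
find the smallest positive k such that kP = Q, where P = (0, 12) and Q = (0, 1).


Enumerate multiples of P until we hit Q = (0, 1):
  1P = (0, 12)
  2P = (9, 0)
  3P = (0, 1)
Match found at i = 3.

k = 3


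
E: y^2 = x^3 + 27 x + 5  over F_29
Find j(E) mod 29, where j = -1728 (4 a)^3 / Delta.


Delta = -16(4 a^3 + 27 b^2) mod 29 = 7
-1728 * (4 a)^3 = -1728 * (4*27)^3 mod 29 = 4
j = 4 * 7^(-1) mod 29 = 13

j = 13 (mod 29)


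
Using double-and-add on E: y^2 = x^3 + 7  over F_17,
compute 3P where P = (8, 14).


k = 3 = 11_2 (binary, LSB first: 11)
Double-and-add from P = (8, 14):
  bit 0 = 1: acc = O + (8, 14) = (8, 14)
  bit 1 = 1: acc = (8, 14) + (5, 9) = (3, 0)

3P = (3, 0)


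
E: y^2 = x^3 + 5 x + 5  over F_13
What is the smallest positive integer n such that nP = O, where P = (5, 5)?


Compute successive multiples of P until we hit O:
  1P = (5, 5)
  2P = (2, 6)
  3P = (9, 5)
  4P = (12, 8)
  5P = (6, 2)
  6P = (11, 0)
  7P = (6, 11)
  8P = (12, 5)
  ... (continuing to 12P)
  12P = O

ord(P) = 12


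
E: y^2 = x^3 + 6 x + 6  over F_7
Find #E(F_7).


For each x in F_7, count y with y^2 = x^3 + 6 x + 6 mod 7:
  x = 3: RHS = 2, y in [3, 4]  -> 2 point(s)
  x = 5: RHS = 0, y in [0]  -> 1 point(s)
Affine points: 3. Add the point at infinity: total = 4.

#E(F_7) = 4


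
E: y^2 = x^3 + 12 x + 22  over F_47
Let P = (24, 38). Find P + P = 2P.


Doubling: s = (3 x1^2 + a) / (2 y1)
s = (3*24^2 + 12) / (2*38) mod 47 = 13
x3 = s^2 - 2 x1 mod 47 = 13^2 - 2*24 = 27
y3 = s (x1 - x3) - y1 mod 47 = 13 * (24 - 27) - 38 = 17

2P = (27, 17)


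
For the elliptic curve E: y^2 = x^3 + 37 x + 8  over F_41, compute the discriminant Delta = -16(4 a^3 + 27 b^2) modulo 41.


4 a^3 + 27 b^2 = 4*37^3 + 27*8^2 = 202612 + 1728 = 204340
Delta = -16 * (204340) = -3269440
Delta mod 41 = 23

Delta = 23 (mod 41)


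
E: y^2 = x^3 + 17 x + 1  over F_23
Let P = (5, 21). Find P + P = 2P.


Doubling: s = (3 x1^2 + a) / (2 y1)
s = (3*5^2 + 17) / (2*21) mod 23 = 0
x3 = s^2 - 2 x1 mod 23 = 0^2 - 2*5 = 13
y3 = s (x1 - x3) - y1 mod 23 = 0 * (5 - 13) - 21 = 2

2P = (13, 2)


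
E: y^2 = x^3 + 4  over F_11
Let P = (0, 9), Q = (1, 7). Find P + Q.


P != Q, so use the chord formula.
s = (y2 - y1) / (x2 - x1) = (9) / (1) mod 11 = 9
x3 = s^2 - x1 - x2 mod 11 = 9^2 - 0 - 1 = 3
y3 = s (x1 - x3) - y1 mod 11 = 9 * (0 - 3) - 9 = 8

P + Q = (3, 8)


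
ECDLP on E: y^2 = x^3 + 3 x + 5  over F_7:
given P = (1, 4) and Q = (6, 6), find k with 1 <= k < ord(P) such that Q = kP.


Enumerate multiples of P until we hit Q = (6, 6):
  1P = (1, 4)
  2P = (6, 1)
  3P = (4, 2)
  4P = (4, 5)
  5P = (6, 6)
Match found at i = 5.

k = 5


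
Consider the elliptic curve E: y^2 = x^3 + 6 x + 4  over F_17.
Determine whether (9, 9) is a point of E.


Check whether y^2 = x^3 + 6 x + 4 (mod 17) for (x, y) = (9, 9).
LHS: y^2 = 9^2 mod 17 = 13
RHS: x^3 + 6 x + 4 = 9^3 + 6*9 + 4 mod 17 = 5
LHS != RHS

No, not on the curve


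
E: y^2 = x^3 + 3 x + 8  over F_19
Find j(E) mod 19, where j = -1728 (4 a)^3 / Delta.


Delta = -16(4 a^3 + 27 b^2) mod 19 = 17
-1728 * (4 a)^3 = -1728 * (4*3)^3 mod 19 = 18
j = 18 * 17^(-1) mod 19 = 10

j = 10 (mod 19)


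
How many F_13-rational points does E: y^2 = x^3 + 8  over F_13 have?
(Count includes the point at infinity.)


For each x in F_13, count y with y^2 = x^3 + 0 x + 8 mod 13:
  x = 1: RHS = 9, y in [3, 10]  -> 2 point(s)
  x = 2: RHS = 3, y in [4, 9]  -> 2 point(s)
  x = 3: RHS = 9, y in [3, 10]  -> 2 point(s)
  x = 5: RHS = 3, y in [4, 9]  -> 2 point(s)
  x = 6: RHS = 3, y in [4, 9]  -> 2 point(s)
  x = 7: RHS = 0, y in [0]  -> 1 point(s)
  x = 8: RHS = 0, y in [0]  -> 1 point(s)
  x = 9: RHS = 9, y in [3, 10]  -> 2 point(s)
  x = 11: RHS = 0, y in [0]  -> 1 point(s)
Affine points: 15. Add the point at infinity: total = 16.

#E(F_13) = 16


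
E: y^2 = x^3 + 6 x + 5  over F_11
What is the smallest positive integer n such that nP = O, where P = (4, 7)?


Compute successive multiples of P until we hit O:
  1P = (4, 7)
  2P = (8, 9)
  3P = (2, 5)
  4P = (6, 2)
  5P = (10, 8)
  6P = (1, 10)
  7P = (7, 7)
  8P = (0, 4)
  ... (continuing to 17P)
  17P = O

ord(P) = 17


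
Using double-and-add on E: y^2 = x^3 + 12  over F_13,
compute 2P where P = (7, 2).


k = 2 = 10_2 (binary, LSB first: 01)
Double-and-add from P = (7, 2):
  bit 0 = 0: acc unchanged = O
  bit 1 = 1: acc = O + (0, 5) = (0, 5)

2P = (0, 5)


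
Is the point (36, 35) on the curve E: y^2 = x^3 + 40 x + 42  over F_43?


Check whether y^2 = x^3 + 40 x + 42 (mod 43) for (x, y) = (36, 35).
LHS: y^2 = 35^2 mod 43 = 21
RHS: x^3 + 40 x + 42 = 36^3 + 40*36 + 42 mod 43 = 21
LHS = RHS

Yes, on the curve


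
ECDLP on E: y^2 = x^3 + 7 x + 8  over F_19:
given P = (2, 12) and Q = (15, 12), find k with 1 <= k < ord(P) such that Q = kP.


Enumerate multiples of P until we hit Q = (15, 12):
  1P = (2, 12)
  2P = (15, 7)
  3P = (18, 0)
  4P = (15, 12)
Match found at i = 4.

k = 4


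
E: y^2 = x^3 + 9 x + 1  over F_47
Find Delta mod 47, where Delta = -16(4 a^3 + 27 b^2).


4 a^3 + 27 b^2 = 4*9^3 + 27*1^2 = 2916 + 27 = 2943
Delta = -16 * (2943) = -47088
Delta mod 47 = 6

Delta = 6 (mod 47)


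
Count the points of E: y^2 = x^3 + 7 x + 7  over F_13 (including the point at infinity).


For each x in F_13, count y with y^2 = x^3 + 7 x + 7 mod 13:
  x = 2: RHS = 3, y in [4, 9]  -> 2 point(s)
  x = 3: RHS = 3, y in [4, 9]  -> 2 point(s)
  x = 7: RHS = 9, y in [3, 10]  -> 2 point(s)
  x = 8: RHS = 3, y in [4, 9]  -> 2 point(s)
  x = 12: RHS = 12, y in [5, 8]  -> 2 point(s)
Affine points: 10. Add the point at infinity: total = 11.

#E(F_13) = 11


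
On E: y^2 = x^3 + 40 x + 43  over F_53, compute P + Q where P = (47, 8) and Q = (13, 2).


P != Q, so use the chord formula.
s = (y2 - y1) / (x2 - x1) = (47) / (19) mod 53 = 22
x3 = s^2 - x1 - x2 mod 53 = 22^2 - 47 - 13 = 0
y3 = s (x1 - x3) - y1 mod 53 = 22 * (47 - 0) - 8 = 19

P + Q = (0, 19)


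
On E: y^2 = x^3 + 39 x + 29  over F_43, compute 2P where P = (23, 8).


Doubling: s = (3 x1^2 + a) / (2 y1)
s = (3*23^2 + 39) / (2*8) mod 43 = 21
x3 = s^2 - 2 x1 mod 43 = 21^2 - 2*23 = 8
y3 = s (x1 - x3) - y1 mod 43 = 21 * (23 - 8) - 8 = 6

2P = (8, 6)


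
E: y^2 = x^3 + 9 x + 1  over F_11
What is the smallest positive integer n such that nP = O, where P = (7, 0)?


Compute successive multiples of P until we hit O:
  1P = (7, 0)
  2P = O

ord(P) = 2


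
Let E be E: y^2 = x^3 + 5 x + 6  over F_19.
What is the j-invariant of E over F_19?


Delta = -16(4 a^3 + 27 b^2) mod 19 = 8
-1728 * (4 a)^3 = -1728 * (4*5)^3 mod 19 = 1
j = 1 * 8^(-1) mod 19 = 12

j = 12 (mod 19)


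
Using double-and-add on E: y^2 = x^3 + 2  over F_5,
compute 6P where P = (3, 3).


k = 6 = 110_2 (binary, LSB first: 011)
Double-and-add from P = (3, 3):
  bit 0 = 0: acc unchanged = O
  bit 1 = 1: acc = O + (3, 2) = (3, 2)
  bit 2 = 1: acc = (3, 2) + (3, 3) = O

6P = O


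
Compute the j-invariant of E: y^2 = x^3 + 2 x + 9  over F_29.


Delta = -16(4 a^3 + 27 b^2) mod 29 = 21
-1728 * (4 a)^3 = -1728 * (4*2)^3 mod 29 = 25
j = 25 * 21^(-1) mod 29 = 15

j = 15 (mod 29)


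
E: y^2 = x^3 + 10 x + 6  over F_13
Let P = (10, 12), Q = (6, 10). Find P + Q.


P != Q, so use the chord formula.
s = (y2 - y1) / (x2 - x1) = (11) / (9) mod 13 = 7
x3 = s^2 - x1 - x2 mod 13 = 7^2 - 10 - 6 = 7
y3 = s (x1 - x3) - y1 mod 13 = 7 * (10 - 7) - 12 = 9

P + Q = (7, 9)


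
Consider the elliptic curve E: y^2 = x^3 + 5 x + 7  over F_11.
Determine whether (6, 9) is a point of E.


Check whether y^2 = x^3 + 5 x + 7 (mod 11) for (x, y) = (6, 9).
LHS: y^2 = 9^2 mod 11 = 4
RHS: x^3 + 5 x + 7 = 6^3 + 5*6 + 7 mod 11 = 0
LHS != RHS

No, not on the curve


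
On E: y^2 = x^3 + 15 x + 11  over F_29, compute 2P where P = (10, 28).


Doubling: s = (3 x1^2 + a) / (2 y1)
s = (3*10^2 + 15) / (2*28) mod 29 = 2
x3 = s^2 - 2 x1 mod 29 = 2^2 - 2*10 = 13
y3 = s (x1 - x3) - y1 mod 29 = 2 * (10 - 13) - 28 = 24

2P = (13, 24)


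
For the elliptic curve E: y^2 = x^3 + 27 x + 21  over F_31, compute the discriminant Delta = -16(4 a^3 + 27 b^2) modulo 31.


4 a^3 + 27 b^2 = 4*27^3 + 27*21^2 = 78732 + 11907 = 90639
Delta = -16 * (90639) = -1450224
Delta mod 31 = 18

Delta = 18 (mod 31)


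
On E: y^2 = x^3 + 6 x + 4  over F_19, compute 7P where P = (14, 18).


k = 7 = 111_2 (binary, LSB first: 111)
Double-and-add from P = (14, 18):
  bit 0 = 1: acc = O + (14, 18) = (14, 18)
  bit 1 = 1: acc = (14, 18) + (2, 9) = (0, 2)
  bit 2 = 1: acc = (0, 2) + (16, 15) = (7, 3)

7P = (7, 3)


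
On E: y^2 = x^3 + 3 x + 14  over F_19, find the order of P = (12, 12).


Compute successive multiples of P until we hit O:
  1P = (12, 12)
  2P = (2, 3)
  3P = (6, 1)
  4P = (7, 13)
  5P = (16, 4)
  6P = (14, 11)
  7P = (17, 0)
  8P = (14, 8)
  ... (continuing to 14P)
  14P = O

ord(P) = 14


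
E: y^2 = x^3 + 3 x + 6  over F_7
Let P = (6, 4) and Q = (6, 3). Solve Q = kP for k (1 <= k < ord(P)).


Enumerate multiples of P until we hit Q = (6, 3):
  1P = (6, 4)
  2P = (3, 0)
  3P = (6, 3)
Match found at i = 3.

k = 3


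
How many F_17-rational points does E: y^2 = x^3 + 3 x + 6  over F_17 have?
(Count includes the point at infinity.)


For each x in F_17, count y with y^2 = x^3 + 3 x + 6 mod 17:
  x = 3: RHS = 8, y in [5, 12]  -> 2 point(s)
  x = 6: RHS = 2, y in [6, 11]  -> 2 point(s)
  x = 7: RHS = 13, y in [8, 9]  -> 2 point(s)
  x = 8: RHS = 15, y in [7, 10]  -> 2 point(s)
  x = 10: RHS = 16, y in [4, 13]  -> 2 point(s)
  x = 12: RHS = 2, y in [6, 11]  -> 2 point(s)
  x = 13: RHS = 15, y in [7, 10]  -> 2 point(s)
  x = 14: RHS = 4, y in [2, 15]  -> 2 point(s)
  x = 15: RHS = 9, y in [3, 14]  -> 2 point(s)
  x = 16: RHS = 2, y in [6, 11]  -> 2 point(s)
Affine points: 20. Add the point at infinity: total = 21.

#E(F_17) = 21


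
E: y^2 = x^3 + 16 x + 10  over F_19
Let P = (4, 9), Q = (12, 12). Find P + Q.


P != Q, so use the chord formula.
s = (y2 - y1) / (x2 - x1) = (3) / (8) mod 19 = 17
x3 = s^2 - x1 - x2 mod 19 = 17^2 - 4 - 12 = 7
y3 = s (x1 - x3) - y1 mod 19 = 17 * (4 - 7) - 9 = 16

P + Q = (7, 16)


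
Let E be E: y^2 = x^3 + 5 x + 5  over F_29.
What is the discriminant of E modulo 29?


4 a^3 + 27 b^2 = 4*5^3 + 27*5^2 = 500 + 675 = 1175
Delta = -16 * (1175) = -18800
Delta mod 29 = 21

Delta = 21 (mod 29)


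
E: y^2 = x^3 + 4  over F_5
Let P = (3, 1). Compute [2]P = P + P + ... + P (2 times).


k = 2 = 10_2 (binary, LSB first: 01)
Double-and-add from P = (3, 1):
  bit 0 = 0: acc unchanged = O
  bit 1 = 1: acc = O + (0, 2) = (0, 2)

2P = (0, 2)


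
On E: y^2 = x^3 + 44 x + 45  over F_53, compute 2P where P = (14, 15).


Doubling: s = (3 x1^2 + a) / (2 y1)
s = (3*14^2 + 44) / (2*15) mod 53 = 14
x3 = s^2 - 2 x1 mod 53 = 14^2 - 2*14 = 9
y3 = s (x1 - x3) - y1 mod 53 = 14 * (14 - 9) - 15 = 2

2P = (9, 2)


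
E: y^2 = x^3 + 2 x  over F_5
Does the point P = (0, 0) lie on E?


Check whether y^2 = x^3 + 2 x + 0 (mod 5) for (x, y) = (0, 0).
LHS: y^2 = 0^2 mod 5 = 0
RHS: x^3 + 2 x + 0 = 0^3 + 2*0 + 0 mod 5 = 0
LHS = RHS

Yes, on the curve


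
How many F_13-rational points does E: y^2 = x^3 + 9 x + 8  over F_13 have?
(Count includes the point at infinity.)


For each x in F_13, count y with y^2 = x^3 + 9 x + 8 mod 13:
  x = 3: RHS = 10, y in [6, 7]  -> 2 point(s)
  x = 4: RHS = 4, y in [2, 11]  -> 2 point(s)
  x = 5: RHS = 9, y in [3, 10]  -> 2 point(s)
  x = 9: RHS = 12, y in [5, 8]  -> 2 point(s)
Affine points: 8. Add the point at infinity: total = 9.

#E(F_13) = 9


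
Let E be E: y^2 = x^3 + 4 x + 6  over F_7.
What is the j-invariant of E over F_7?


Delta = -16(4 a^3 + 27 b^2) mod 7 = 1
-1728 * (4 a)^3 = -1728 * (4*4)^3 mod 7 = 1
j = 1 * 1^(-1) mod 7 = 1

j = 1 (mod 7)


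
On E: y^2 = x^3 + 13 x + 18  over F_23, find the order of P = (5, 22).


Compute successive multiples of P until we hit O:
  1P = (5, 22)
  2P = (17, 0)
  3P = (5, 1)
  4P = O

ord(P) = 4


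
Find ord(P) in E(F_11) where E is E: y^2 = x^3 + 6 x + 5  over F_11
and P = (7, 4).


Compute successive multiples of P until we hit O:
  1P = (7, 4)
  2P = (2, 5)
  3P = (6, 9)
  4P = (1, 10)
  5P = (4, 4)
  6P = (0, 7)
  7P = (8, 9)
  8P = (10, 3)
  ... (continuing to 17P)
  17P = O

ord(P) = 17


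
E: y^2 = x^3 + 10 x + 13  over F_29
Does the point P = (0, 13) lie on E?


Check whether y^2 = x^3 + 10 x + 13 (mod 29) for (x, y) = (0, 13).
LHS: y^2 = 13^2 mod 29 = 24
RHS: x^3 + 10 x + 13 = 0^3 + 10*0 + 13 mod 29 = 13
LHS != RHS

No, not on the curve


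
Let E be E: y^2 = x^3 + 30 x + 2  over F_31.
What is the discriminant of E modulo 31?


4 a^3 + 27 b^2 = 4*30^3 + 27*2^2 = 108000 + 108 = 108108
Delta = -16 * (108108) = -1729728
Delta mod 31 = 10

Delta = 10 (mod 31)


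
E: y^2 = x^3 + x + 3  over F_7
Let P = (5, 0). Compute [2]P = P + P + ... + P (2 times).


k = 2 = 10_2 (binary, LSB first: 01)
Double-and-add from P = (5, 0):
  bit 0 = 0: acc unchanged = O
  bit 1 = 1: acc = O + O = O

2P = O
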